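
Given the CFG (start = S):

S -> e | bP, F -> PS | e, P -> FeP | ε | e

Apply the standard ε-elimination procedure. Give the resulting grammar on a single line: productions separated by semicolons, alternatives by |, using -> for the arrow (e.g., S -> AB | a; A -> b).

Nullable set: {P}.
S -> bP: P nullable, giving b | bP.
F -> PS: P nullable, giving PS | S.
Drop P -> ε.
P -> FeP: P nullable, giving Fe | FeP.
Unchanged (no nullable symbols): S -> e; F -> e; P -> e.

S -> b | e | bP; F -> S | e | PS; P -> e | Fe | FeP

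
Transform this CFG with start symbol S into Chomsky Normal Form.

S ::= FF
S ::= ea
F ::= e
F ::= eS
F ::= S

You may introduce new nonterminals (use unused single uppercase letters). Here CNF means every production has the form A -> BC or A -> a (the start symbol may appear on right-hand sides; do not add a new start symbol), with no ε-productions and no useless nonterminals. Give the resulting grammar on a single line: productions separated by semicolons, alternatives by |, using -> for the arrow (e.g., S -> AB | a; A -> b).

S -> AB | FF; A -> e; B -> a; F -> e | AB | AS | FF

No ε-productions.
After unit-elimination: S -> FF | ea; F -> e | FF | eS | ea.
TERM: introduce B -> a, A -> e and substitute in every rule of length ≥2.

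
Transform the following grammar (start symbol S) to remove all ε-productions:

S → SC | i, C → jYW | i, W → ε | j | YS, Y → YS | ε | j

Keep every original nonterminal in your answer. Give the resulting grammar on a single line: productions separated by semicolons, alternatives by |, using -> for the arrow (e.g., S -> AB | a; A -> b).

Nullable set: {W, Y}.
C -> jYW: Y, W nullable, giving j | jW | jY | jYW.
Drop W -> ε.
W -> YS: Y nullable, giving S | YS.
Drop Y -> ε.
Y -> YS: Y nullable, giving S | YS.
Unchanged (no nullable symbols): S -> SC; S -> i; C -> i; W -> j; Y -> j.

S -> i | SC; C -> i | j | jW | jY | jYW; W -> S | j | YS; Y -> S | j | YS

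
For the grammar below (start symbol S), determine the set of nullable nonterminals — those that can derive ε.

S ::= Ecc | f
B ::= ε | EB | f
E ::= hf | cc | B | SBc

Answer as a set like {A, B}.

{B, E}

Directly nullable (have an ε-rule): {B}.
E is nullable via E -> B (every symbol on the right is already known nullable).
Not nullable: S — each has a terminal in every rule's right-hand side or depends on a non-nullable symbol.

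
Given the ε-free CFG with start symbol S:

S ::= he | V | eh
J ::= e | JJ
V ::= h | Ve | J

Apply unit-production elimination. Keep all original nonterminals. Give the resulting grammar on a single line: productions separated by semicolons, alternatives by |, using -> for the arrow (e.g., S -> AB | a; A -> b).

S -> e | h | JJ | Ve | eh | he; J -> e | JJ; V -> e | h | JJ | Ve

Unit productions: S->V, V->J.
Unit pairs (A ⇒* B via units): (S,J), (S,V), (V,J).
S: inherits non-unit rules of {J, S, V} → JJ | Ve | e | eh | h | he.
J: inherits non-unit rules of {J} → JJ | e.
V: inherits non-unit rules of {J, V} → JJ | Ve | e | h.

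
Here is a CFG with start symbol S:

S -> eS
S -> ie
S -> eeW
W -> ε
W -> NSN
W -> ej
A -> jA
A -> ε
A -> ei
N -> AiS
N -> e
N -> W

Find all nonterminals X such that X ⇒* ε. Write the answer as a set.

Directly nullable (have an ε-rule): {A, W}.
N is nullable via N -> W (every symbol on the right is already known nullable).
Not nullable: S — each has a terminal in every rule's right-hand side or depends on a non-nullable symbol.

{A, N, W}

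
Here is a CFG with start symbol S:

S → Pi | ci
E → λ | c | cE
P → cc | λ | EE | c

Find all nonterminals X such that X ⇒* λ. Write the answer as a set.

Directly nullable (have an ε-rule): {E, P}.
Not nullable: S — each has a terminal in every rule's right-hand side or depends on a non-nullable symbol.

{E, P}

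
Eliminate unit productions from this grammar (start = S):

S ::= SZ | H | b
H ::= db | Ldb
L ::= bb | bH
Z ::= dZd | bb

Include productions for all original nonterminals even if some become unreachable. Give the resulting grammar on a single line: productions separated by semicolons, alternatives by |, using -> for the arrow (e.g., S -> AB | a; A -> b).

Unit productions: S->H.
Unit pairs (A ⇒* B via units): (S,H).
S: inherits non-unit rules of {H, S} → Ldb | SZ | b | db.
H: inherits non-unit rules of {H} → Ldb | db.
L: inherits non-unit rules of {L} → bH | bb.
Z: inherits non-unit rules of {Z} → bb | dZd.

S -> b | SZ | db | Ldb; H -> db | Ldb; L -> bH | bb; Z -> bb | dZd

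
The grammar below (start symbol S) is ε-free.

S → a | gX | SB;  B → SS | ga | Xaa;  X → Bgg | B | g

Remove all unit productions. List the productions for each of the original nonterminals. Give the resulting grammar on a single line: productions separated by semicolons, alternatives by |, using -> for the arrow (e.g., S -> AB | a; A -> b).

S -> a | SB | gX; B -> SS | ga | Xaa; X -> g | SS | ga | Bgg | Xaa

Unit productions: X->B.
Unit pairs (A ⇒* B via units): (X,B).
S: inherits non-unit rules of {S} → SB | a | gX.
B: inherits non-unit rules of {B} → SS | Xaa | ga.
X: inherits non-unit rules of {B, X} → Bgg | SS | Xaa | g | ga.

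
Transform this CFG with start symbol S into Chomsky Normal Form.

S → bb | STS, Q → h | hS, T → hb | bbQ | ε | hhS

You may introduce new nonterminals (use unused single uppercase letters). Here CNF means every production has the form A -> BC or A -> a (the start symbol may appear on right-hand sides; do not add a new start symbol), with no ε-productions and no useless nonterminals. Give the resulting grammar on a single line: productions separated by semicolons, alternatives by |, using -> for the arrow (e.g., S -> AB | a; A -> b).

Nullable: {T}; after ε-elimination: S -> SS | bb | STS; Q -> h | hS; T -> hb | bbQ | hhS.
No unit productions to eliminate.
TERM: introduce B -> b, A -> h and substitute in every rule of length ≥2.
BIN: S -> STS becomes S -> SC, C -> TS; T -> AAS becomes T -> AD, D -> AS; T -> BBQ becomes T -> BE, E -> BQ.

S -> BB | SC | SS; A -> h; B -> b; C -> TS; D -> AS; E -> BQ; Q -> h | AS; T -> AB | AD | BE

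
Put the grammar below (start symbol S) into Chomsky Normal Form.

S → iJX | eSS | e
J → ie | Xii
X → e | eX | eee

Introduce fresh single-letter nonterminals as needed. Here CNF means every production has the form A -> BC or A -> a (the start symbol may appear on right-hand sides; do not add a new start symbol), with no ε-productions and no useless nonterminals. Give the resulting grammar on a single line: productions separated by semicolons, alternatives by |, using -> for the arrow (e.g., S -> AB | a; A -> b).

S -> e | AD | BE; A -> i; B -> e; C -> AA; D -> JX; E -> SS; F -> BB; J -> AB | XC; X -> e | BF | BX

No ε-productions.
No unit productions to eliminate.
TERM: introduce B -> e, A -> i and substitute in every rule of length ≥2.
BIN: J -> XAA becomes J -> XC, C -> AA; S -> AJX becomes S -> AD, D -> JX; S -> BSS becomes S -> BE, E -> SS; X -> BBB becomes X -> BF, F -> BB.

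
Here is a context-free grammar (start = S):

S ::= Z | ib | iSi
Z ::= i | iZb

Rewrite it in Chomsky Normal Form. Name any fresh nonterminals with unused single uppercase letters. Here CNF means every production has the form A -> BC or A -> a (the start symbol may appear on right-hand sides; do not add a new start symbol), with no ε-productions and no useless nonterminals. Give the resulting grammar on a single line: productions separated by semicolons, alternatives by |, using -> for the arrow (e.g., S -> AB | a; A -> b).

S -> i | AB | AC | AD; A -> i; B -> b; C -> SA; D -> ZB; E -> ZB; Z -> i | AE

No ε-productions.
After unit-elimination: S -> i | ib | iSi | iZb; Z -> i | iZb.
TERM: introduce B -> b, A -> i and substitute in every rule of length ≥2.
BIN: S -> ASA becomes S -> AC, C -> SA; S -> AZB becomes S -> AD, D -> ZB; Z -> AZB becomes Z -> AE, E -> ZB.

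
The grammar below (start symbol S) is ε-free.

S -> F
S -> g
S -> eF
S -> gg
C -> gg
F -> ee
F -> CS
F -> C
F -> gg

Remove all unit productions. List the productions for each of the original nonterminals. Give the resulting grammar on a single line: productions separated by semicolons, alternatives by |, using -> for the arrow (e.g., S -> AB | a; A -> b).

S -> g | CS | eF | ee | gg; C -> gg; F -> CS | ee | gg

Unit productions: F->C, S->F.
Unit pairs (A ⇒* B via units): (F,C), (S,C), (S,F).
S: inherits non-unit rules of {C, F, S} → CS | eF | ee | g | gg.
C: inherits non-unit rules of {C} → gg.
F: inherits non-unit rules of {C, F} → CS | ee | gg.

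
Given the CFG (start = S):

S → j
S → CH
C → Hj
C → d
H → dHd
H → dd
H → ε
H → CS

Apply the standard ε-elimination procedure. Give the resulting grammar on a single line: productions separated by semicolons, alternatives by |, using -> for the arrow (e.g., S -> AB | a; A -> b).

S -> C | j | CH; C -> d | j | Hj; H -> CS | dd | dHd

Nullable set: {H}.
S -> CH: H nullable, giving C | CH.
C -> Hj: H nullable, giving Hj | j.
Drop H -> ε.
H -> dHd: H nullable, giving dHd | dd.
Unchanged (no nullable symbols): S -> j; C -> d; H -> CS; H -> dd.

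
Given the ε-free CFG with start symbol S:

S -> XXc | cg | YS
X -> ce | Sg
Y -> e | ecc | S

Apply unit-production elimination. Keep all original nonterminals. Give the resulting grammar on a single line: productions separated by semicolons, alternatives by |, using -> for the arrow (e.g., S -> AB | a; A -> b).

Unit productions: Y->S.
Unit pairs (A ⇒* B via units): (Y,S).
S: inherits non-unit rules of {S} → XXc | YS | cg.
X: inherits non-unit rules of {X} → Sg | ce.
Y: inherits non-unit rules of {S, Y} → XXc | YS | cg | e | ecc.

S -> YS | cg | XXc; X -> Sg | ce; Y -> e | YS | cg | XXc | ecc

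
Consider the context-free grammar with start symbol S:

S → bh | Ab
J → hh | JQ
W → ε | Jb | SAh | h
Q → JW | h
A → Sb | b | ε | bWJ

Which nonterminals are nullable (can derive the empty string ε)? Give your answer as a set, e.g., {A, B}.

Directly nullable (have an ε-rule): {A, W}.
Not nullable: J, Q, S — each has a terminal in every rule's right-hand side or depends on a non-nullable symbol.

{A, W}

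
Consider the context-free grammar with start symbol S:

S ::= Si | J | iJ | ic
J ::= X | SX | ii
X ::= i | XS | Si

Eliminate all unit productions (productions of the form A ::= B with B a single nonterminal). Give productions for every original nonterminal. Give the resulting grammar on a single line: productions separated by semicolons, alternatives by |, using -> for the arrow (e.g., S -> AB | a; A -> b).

Unit productions: J->X, S->J.
Unit pairs (A ⇒* B via units): (J,X), (S,J), (S,X).
S: inherits non-unit rules of {J, S, X} → SX | Si | XS | i | iJ | ic | ii.
J: inherits non-unit rules of {J, X} → SX | Si | XS | i | ii.
X: inherits non-unit rules of {X} → Si | XS | i.

S -> i | SX | Si | XS | iJ | ic | ii; J -> i | SX | Si | XS | ii; X -> i | Si | XS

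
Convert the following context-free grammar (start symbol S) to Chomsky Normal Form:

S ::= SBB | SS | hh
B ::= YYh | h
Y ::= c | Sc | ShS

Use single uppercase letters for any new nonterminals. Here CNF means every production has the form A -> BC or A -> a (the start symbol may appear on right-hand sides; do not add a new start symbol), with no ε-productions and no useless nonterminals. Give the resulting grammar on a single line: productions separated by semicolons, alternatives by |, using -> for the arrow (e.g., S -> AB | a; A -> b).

No ε-productions.
No unit productions to eliminate.
TERM: introduce C -> c, A -> h and substitute in every rule of length ≥2.
BIN: B -> YYA becomes B -> YD, D -> YA; S -> SBB becomes S -> SE, E -> BB; Y -> SAS becomes Y -> SF, F -> AS.

S -> AA | SE | SS; A -> h; B -> h | YD; C -> c; D -> YA; E -> BB; F -> AS; Y -> c | SC | SF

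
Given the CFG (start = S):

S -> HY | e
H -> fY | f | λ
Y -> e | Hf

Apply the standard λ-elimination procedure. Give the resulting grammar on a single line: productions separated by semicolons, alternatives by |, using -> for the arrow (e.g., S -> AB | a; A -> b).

Nullable set: {H}.
S -> HY: H nullable, giving HY | Y.
Drop H -> λ.
Y -> Hf: H nullable, giving Hf | f.
Unchanged (no nullable symbols): S -> e; H -> f; H -> fY; Y -> e.

S -> Y | e | HY; H -> f | fY; Y -> e | f | Hf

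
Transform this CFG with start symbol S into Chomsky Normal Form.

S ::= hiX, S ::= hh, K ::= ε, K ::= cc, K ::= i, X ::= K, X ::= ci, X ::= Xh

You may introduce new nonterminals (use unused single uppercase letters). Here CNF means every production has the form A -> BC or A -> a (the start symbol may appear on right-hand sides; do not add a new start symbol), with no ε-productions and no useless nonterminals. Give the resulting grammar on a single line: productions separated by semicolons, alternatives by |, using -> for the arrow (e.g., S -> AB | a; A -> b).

Nullable: {K, X}; after ε-elimination: S -> hh | hi | hiX; K -> i | cc; X -> K | h | Xh | ci.
After unit-elimination: S -> hh | hi | hiX; K -> i | cc; X -> h | i | Xh | cc | ci.
TERM: introduce A -> c, B -> h, C -> i and substitute in every rule of length ≥2.
BIN: S -> BCX becomes S -> BD, D -> CX.
Drop unreachable/unproductive: K.

S -> BB | BC | BD; A -> c; B -> h; C -> i; D -> CX; X -> h | i | AA | AC | XB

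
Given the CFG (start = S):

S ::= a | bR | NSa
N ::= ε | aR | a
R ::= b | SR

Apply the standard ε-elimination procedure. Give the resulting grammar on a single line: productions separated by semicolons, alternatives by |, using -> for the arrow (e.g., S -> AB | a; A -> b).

S -> a | Sa | bR | NSa; N -> a | aR; R -> b | SR

Nullable set: {N}.
S -> NSa: N nullable, giving NSa | Sa.
Drop N -> ε.
Unchanged (no nullable symbols): S -> a; S -> bR; N -> a; N -> aR; R -> SR; R -> b.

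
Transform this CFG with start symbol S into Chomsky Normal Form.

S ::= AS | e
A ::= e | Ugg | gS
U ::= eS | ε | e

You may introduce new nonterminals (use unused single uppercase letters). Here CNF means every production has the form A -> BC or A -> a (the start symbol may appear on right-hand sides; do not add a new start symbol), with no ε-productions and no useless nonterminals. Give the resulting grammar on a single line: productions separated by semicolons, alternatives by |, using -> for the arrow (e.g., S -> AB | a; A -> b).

Nullable: {U}; after ε-elimination: S -> e | AS; A -> e | gS | gg | Ugg; U -> e | eS.
No unit productions to eliminate.
TERM: introduce C -> e, B -> g and substitute in every rule of length ≥2.
BIN: A -> UBB becomes A -> UD, D -> BB.

S -> e | AS; A -> e | BB | BS | UD; B -> g; C -> e; D -> BB; U -> e | CS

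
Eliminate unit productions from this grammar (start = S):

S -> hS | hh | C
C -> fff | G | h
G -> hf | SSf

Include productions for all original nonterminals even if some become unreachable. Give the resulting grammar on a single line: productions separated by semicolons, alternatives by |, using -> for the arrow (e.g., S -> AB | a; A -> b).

Unit productions: C->G, S->C.
Unit pairs (A ⇒* B via units): (C,G), (S,C), (S,G).
S: inherits non-unit rules of {C, G, S} → SSf | fff | h | hS | hf | hh.
C: inherits non-unit rules of {C, G} → SSf | fff | h | hf.
G: inherits non-unit rules of {G} → SSf | hf.

S -> h | hS | hf | hh | SSf | fff; C -> h | hf | SSf | fff; G -> hf | SSf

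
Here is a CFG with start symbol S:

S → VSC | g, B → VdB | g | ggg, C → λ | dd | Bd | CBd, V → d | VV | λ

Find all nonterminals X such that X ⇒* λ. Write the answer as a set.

Directly nullable (have an ε-rule): {C, V}.
Not nullable: B, S — each has a terminal in every rule's right-hand side or depends on a non-nullable symbol.

{C, V}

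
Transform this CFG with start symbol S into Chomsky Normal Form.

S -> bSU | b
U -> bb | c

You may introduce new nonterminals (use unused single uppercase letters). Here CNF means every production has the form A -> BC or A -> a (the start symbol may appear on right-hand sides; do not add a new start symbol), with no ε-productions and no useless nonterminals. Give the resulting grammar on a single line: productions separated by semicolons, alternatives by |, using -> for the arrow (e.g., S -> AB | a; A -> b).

No ε-productions.
No unit productions to eliminate.
TERM: introduce A -> b and substitute in every rule of length ≥2.
BIN: S -> ASU becomes S -> AB, B -> SU.

S -> b | AB; A -> b; B -> SU; U -> c | AA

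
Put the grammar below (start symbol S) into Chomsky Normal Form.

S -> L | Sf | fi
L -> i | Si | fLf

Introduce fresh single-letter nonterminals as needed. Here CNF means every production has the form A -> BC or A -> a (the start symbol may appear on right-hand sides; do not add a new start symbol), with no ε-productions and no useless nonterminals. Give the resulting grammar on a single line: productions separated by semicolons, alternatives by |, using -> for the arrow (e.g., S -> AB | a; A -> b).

No ε-productions.
After unit-elimination: S -> i | Sf | Si | fi | fLf; L -> i | Si | fLf.
TERM: introduce B -> f, A -> i and substitute in every rule of length ≥2.
BIN: L -> BLB becomes L -> BC, C -> LB; S -> BLB becomes S -> BD, D -> LB.

S -> i | BA | BD | SA | SB; A -> i; B -> f; C -> LB; D -> LB; L -> i | BC | SA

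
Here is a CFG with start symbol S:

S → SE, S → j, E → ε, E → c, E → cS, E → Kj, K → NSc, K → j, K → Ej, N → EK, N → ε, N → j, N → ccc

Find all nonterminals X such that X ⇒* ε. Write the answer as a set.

{E, N}

Directly nullable (have an ε-rule): {E, N}.
Not nullable: K, S — each has a terminal in every rule's right-hand side or depends on a non-nullable symbol.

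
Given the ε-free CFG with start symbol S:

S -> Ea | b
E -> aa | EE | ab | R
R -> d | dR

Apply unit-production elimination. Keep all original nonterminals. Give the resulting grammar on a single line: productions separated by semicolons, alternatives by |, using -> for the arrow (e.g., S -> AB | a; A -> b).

Unit productions: E->R.
Unit pairs (A ⇒* B via units): (E,R).
S: inherits non-unit rules of {S} → Ea | b.
E: inherits non-unit rules of {E, R} → EE | aa | ab | d | dR.
R: inherits non-unit rules of {R} → d | dR.

S -> b | Ea; E -> d | EE | aa | ab | dR; R -> d | dR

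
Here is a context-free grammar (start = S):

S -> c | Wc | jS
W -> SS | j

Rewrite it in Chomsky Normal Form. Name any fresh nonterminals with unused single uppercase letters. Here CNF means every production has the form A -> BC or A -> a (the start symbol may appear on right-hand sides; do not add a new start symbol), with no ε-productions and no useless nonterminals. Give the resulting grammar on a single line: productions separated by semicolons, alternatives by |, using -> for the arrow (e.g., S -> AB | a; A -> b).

No ε-productions.
No unit productions to eliminate.
TERM: introduce A -> c, B -> j and substitute in every rule of length ≥2.

S -> c | BS | WA; A -> c; B -> j; W -> j | SS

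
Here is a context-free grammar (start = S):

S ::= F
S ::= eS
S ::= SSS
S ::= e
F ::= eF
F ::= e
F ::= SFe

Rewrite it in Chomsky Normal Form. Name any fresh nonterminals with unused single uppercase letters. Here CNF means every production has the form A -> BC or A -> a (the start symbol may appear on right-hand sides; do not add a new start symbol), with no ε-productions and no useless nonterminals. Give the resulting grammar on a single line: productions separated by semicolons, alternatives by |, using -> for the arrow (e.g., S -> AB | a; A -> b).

S -> e | AF | AS | SC | SD; A -> e; B -> FA; C -> FA; D -> SS; F -> e | AF | SB

No ε-productions.
After unit-elimination: S -> e | eF | eS | SFe | SSS; F -> e | eF | SFe.
TERM: introduce A -> e and substitute in every rule of length ≥2.
BIN: F -> SFA becomes F -> SB, B -> FA; S -> SFA becomes S -> SC, C -> FA; S -> SSS becomes S -> SD, D -> SS.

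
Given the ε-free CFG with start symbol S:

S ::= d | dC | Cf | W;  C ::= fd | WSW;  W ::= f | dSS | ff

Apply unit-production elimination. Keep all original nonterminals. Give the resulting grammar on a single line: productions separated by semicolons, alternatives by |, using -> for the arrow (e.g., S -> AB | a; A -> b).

S -> d | f | Cf | dC | ff | dSS; C -> fd | WSW; W -> f | ff | dSS

Unit productions: S->W.
Unit pairs (A ⇒* B via units): (S,W).
S: inherits non-unit rules of {S, W} → Cf | d | dC | dSS | f | ff.
C: inherits non-unit rules of {C} → WSW | fd.
W: inherits non-unit rules of {W} → dSS | f | ff.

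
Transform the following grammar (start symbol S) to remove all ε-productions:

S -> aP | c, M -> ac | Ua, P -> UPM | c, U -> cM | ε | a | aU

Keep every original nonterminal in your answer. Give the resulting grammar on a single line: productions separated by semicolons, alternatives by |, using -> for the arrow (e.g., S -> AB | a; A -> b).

Nullable set: {U}.
M -> Ua: U nullable, giving Ua | a.
P -> UPM: U nullable, giving PM | UPM.
Drop U -> ε.
U -> aU: U nullable, giving a | aU.
Unchanged (no nullable symbols): S -> aP; S -> c; M -> ac; P -> c; U -> a; U -> cM.

S -> c | aP; M -> a | Ua | ac; P -> c | PM | UPM; U -> a | aU | cM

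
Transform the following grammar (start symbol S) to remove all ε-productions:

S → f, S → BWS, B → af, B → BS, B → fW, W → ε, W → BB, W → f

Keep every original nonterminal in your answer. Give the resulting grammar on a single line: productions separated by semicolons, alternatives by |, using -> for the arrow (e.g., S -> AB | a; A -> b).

Nullable set: {W}.
S -> BWS: W nullable, giving BS | BWS.
B -> fW: W nullable, giving f | fW.
Drop W -> ε.
Unchanged (no nullable symbols): S -> f; B -> BS; B -> af; W -> BB; W -> f.

S -> f | BS | BWS; B -> f | BS | af | fW; W -> f | BB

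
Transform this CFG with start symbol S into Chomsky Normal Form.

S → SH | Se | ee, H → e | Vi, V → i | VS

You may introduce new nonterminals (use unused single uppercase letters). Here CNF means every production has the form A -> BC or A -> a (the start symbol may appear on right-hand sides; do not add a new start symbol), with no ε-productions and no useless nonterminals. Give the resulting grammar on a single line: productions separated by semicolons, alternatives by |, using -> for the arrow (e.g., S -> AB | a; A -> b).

S -> BB | SB | SH; A -> i; B -> e; H -> e | VA; V -> i | VS

No ε-productions.
No unit productions to eliminate.
TERM: introduce B -> e, A -> i and substitute in every rule of length ≥2.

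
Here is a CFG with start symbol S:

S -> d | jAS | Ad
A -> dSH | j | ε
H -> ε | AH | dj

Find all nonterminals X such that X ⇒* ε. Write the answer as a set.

Directly nullable (have an ε-rule): {A, H}.
Not nullable: S — each has a terminal in every rule's right-hand side or depends on a non-nullable symbol.

{A, H}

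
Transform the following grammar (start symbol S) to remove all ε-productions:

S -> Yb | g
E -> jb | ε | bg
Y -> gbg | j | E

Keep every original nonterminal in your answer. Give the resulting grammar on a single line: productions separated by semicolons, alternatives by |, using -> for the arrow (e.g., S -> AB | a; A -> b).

Nullable set: {E, Y}.
S -> Yb: Y nullable, giving Yb | b.
Drop E -> ε.
Y -> E: E nullable, giving E.
Unchanged (no nullable symbols): S -> g; E -> bg; E -> jb; Y -> gbg; Y -> j.

S -> b | g | Yb; E -> bg | jb; Y -> E | j | gbg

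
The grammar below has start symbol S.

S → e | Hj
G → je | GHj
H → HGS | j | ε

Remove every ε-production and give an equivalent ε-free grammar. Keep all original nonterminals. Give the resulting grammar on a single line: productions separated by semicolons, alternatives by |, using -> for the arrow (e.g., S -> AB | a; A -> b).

S -> e | j | Hj; G -> Gj | je | GHj; H -> j | GS | HGS

Nullable set: {H}.
S -> Hj: H nullable, giving Hj | j.
G -> GHj: H nullable, giving GHj | Gj.
Drop H -> ε.
H -> HGS: H nullable, giving GS | HGS.
Unchanged (no nullable symbols): S -> e; G -> je; H -> j.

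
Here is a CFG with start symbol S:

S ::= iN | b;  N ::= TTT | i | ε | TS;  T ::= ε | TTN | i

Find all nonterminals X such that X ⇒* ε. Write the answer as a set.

Directly nullable (have an ε-rule): {N, T}.
Not nullable: S — each has a terminal in every rule's right-hand side or depends on a non-nullable symbol.

{N, T}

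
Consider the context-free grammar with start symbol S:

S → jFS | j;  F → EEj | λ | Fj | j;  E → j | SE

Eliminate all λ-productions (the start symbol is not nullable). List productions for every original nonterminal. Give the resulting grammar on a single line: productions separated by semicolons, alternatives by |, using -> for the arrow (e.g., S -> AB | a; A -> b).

Nullable set: {F}.
S -> jFS: F nullable, giving jFS | jS.
Drop F -> λ.
F -> Fj: F nullable, giving Fj | j.
Unchanged (no nullable symbols): S -> j; E -> SE; E -> j; F -> EEj; F -> j.

S -> j | jS | jFS; E -> j | SE; F -> j | Fj | EEj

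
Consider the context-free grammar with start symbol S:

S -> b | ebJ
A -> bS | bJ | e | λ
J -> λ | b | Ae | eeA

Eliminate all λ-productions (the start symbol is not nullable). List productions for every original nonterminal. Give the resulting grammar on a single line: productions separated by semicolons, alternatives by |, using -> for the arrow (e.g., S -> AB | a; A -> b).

S -> b | eb | ebJ; A -> b | e | bJ | bS; J -> b | e | Ae | ee | eeA

Nullable set: {A, J}.
S -> ebJ: J nullable, giving eb | ebJ.
Drop A -> λ.
A -> bJ: J nullable, giving b | bJ.
Drop J -> λ.
J -> Ae: A nullable, giving Ae | e.
J -> eeA: A nullable, giving ee | eeA.
Unchanged (no nullable symbols): S -> b; A -> bS; A -> e; J -> b.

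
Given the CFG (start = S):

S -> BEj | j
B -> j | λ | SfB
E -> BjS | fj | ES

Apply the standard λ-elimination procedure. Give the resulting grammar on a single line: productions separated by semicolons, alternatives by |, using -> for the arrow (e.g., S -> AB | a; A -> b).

Nullable set: {B}.
S -> BEj: B nullable, giving BEj | Ej.
Drop B -> λ.
B -> SfB: B nullable, giving Sf | SfB.
E -> BjS: B nullable, giving BjS | jS.
Unchanged (no nullable symbols): S -> j; B -> j; E -> ES; E -> fj.

S -> j | Ej | BEj; B -> j | Sf | SfB; E -> ES | fj | jS | BjS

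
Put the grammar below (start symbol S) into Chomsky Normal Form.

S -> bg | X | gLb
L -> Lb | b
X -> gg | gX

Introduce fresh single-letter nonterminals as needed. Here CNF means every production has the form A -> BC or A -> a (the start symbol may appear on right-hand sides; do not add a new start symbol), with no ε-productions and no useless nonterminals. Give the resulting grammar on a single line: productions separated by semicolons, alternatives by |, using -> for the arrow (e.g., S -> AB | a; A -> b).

No ε-productions.
After unit-elimination: S -> bg | gX | gg | gLb; L -> b | Lb; X -> gX | gg.
TERM: introduce A -> b, B -> g and substitute in every rule of length ≥2.
BIN: S -> BLA becomes S -> BC, C -> LA.

S -> AB | BB | BC | BX; A -> b; B -> g; C -> LA; L -> b | LA; X -> BB | BX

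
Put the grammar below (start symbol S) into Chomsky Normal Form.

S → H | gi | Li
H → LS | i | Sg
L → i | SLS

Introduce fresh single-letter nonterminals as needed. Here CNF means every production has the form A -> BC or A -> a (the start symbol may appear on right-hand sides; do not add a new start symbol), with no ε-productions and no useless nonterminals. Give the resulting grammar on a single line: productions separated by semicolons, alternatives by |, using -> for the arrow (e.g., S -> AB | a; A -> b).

S -> i | AB | LB | LS | SA; A -> g; B -> i; C -> LS; L -> i | SC

No ε-productions.
After unit-elimination: S -> i | LS | Li | Sg | gi; H -> i | LS | Sg; L -> i | SLS.
TERM: introduce A -> g, B -> i and substitute in every rule of length ≥2.
BIN: L -> SLS becomes L -> SC, C -> LS.
Drop unreachable/unproductive: H.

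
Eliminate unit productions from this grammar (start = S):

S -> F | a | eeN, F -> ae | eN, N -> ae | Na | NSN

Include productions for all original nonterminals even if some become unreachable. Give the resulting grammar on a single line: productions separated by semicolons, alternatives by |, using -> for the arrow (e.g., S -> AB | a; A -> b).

Unit productions: S->F.
Unit pairs (A ⇒* B via units): (S,F).
S: inherits non-unit rules of {F, S} → a | ae | eN | eeN.
F: inherits non-unit rules of {F} → ae | eN.
N: inherits non-unit rules of {N} → NSN | Na | ae.

S -> a | ae | eN | eeN; F -> ae | eN; N -> Na | ae | NSN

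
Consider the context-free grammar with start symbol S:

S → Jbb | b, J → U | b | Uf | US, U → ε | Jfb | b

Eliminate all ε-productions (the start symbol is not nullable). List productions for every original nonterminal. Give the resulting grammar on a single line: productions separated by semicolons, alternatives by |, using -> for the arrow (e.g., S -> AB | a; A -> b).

S -> b | bb | Jbb; J -> S | U | b | f | US | Uf; U -> b | fb | Jfb

Nullable set: {J, U}.
S -> Jbb: J nullable, giving Jbb | bb.
J -> U: U nullable, giving U.
J -> US: U nullable, giving S | US.
J -> Uf: U nullable, giving Uf | f.
Drop U -> ε.
U -> Jfb: J nullable, giving Jfb | fb.
Unchanged (no nullable symbols): S -> b; J -> b; U -> b.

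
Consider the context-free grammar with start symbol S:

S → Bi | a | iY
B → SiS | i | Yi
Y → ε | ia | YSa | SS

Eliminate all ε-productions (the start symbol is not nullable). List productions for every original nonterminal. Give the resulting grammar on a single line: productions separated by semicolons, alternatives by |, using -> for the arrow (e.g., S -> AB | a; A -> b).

S -> a | i | Bi | iY; B -> i | Yi | SiS; Y -> SS | Sa | ia | YSa

Nullable set: {Y}.
S -> iY: Y nullable, giving i | iY.
B -> Yi: Y nullable, giving Yi | i.
Drop Y -> ε.
Y -> YSa: Y nullable, giving Sa | YSa.
Unchanged (no nullable symbols): S -> Bi; S -> a; B -> SiS; B -> i; Y -> SS; Y -> ia.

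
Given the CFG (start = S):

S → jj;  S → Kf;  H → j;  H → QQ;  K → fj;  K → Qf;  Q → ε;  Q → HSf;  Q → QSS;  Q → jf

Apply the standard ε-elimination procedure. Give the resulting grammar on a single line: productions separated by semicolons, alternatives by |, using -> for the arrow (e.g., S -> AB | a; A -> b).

S -> Kf | jj; H -> Q | j | QQ; K -> f | Qf | fj; Q -> SS | Sf | jf | HSf | QSS

Nullable set: {H, Q}.
H -> QQ: Q, Q nullable, giving Q | QQ.
K -> Qf: Q nullable, giving Qf | f.
Drop Q -> ε.
Q -> HSf: H nullable, giving HSf | Sf.
Q -> QSS: Q nullable, giving QSS | SS.
Unchanged (no nullable symbols): S -> Kf; S -> jj; H -> j; K -> fj; Q -> jf.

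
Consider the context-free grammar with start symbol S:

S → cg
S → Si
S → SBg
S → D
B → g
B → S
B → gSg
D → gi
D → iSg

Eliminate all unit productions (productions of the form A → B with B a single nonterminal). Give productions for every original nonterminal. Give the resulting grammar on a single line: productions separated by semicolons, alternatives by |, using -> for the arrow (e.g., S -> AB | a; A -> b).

S -> Si | cg | gi | SBg | iSg; B -> g | Si | cg | gi | SBg | gSg | iSg; D -> gi | iSg

Unit productions: B->S, S->D.
Unit pairs (A ⇒* B via units): (B,D), (B,S), (S,D).
S: inherits non-unit rules of {D, S} → SBg | Si | cg | gi | iSg.
B: inherits non-unit rules of {B, D, S} → SBg | Si | cg | g | gSg | gi | iSg.
D: inherits non-unit rules of {D} → gi | iSg.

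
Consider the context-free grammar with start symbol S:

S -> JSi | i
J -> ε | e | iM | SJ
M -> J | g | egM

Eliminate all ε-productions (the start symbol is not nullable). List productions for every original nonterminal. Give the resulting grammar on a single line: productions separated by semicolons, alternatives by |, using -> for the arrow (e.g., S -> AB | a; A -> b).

S -> i | Si | JSi; J -> S | e | i | SJ | iM; M -> J | g | eg | egM

Nullable set: {J, M}.
S -> JSi: J nullable, giving JSi | Si.
Drop J -> ε.
J -> SJ: J nullable, giving S | SJ.
J -> iM: M nullable, giving i | iM.
M -> J: J nullable, giving J.
M -> egM: M nullable, giving eg | egM.
Unchanged (no nullable symbols): S -> i; J -> e; M -> g.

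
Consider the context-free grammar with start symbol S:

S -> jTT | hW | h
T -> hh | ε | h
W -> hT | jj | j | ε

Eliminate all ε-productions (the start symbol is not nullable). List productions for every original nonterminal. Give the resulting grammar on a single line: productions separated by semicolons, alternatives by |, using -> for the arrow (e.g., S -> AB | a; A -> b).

S -> h | j | hW | jT | jTT; T -> h | hh; W -> h | j | hT | jj

Nullable set: {T, W}.
S -> hW: W nullable, giving h | hW.
S -> jTT: T, T nullable, giving j | jT | jTT.
Drop T -> ε.
Drop W -> ε.
W -> hT: T nullable, giving h | hT.
Unchanged (no nullable symbols): S -> h; T -> h; T -> hh; W -> j; W -> jj.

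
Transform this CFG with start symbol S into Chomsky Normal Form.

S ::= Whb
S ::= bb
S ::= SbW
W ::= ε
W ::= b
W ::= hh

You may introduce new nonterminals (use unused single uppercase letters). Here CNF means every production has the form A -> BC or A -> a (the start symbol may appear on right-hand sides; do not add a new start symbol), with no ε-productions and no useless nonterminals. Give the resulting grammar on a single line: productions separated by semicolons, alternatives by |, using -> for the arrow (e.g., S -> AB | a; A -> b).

Nullable: {W}; after ε-elimination: S -> Sb | bb | hb | SbW | Whb; W -> b | hh.
No unit productions to eliminate.
TERM: introduce A -> b, B -> h and substitute in every rule of length ≥2.
BIN: S -> SAW becomes S -> SC, C -> AW; S -> WBA becomes S -> WD, D -> BA.

S -> AA | BA | SA | SC | WD; A -> b; B -> h; C -> AW; D -> BA; W -> b | BB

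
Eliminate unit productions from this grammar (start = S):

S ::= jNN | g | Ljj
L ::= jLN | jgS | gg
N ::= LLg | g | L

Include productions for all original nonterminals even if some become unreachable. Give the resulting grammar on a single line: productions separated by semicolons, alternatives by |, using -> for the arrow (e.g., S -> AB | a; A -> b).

Unit productions: N->L.
Unit pairs (A ⇒* B via units): (N,L).
S: inherits non-unit rules of {S} → Ljj | g | jNN.
L: inherits non-unit rules of {L} → gg | jLN | jgS.
N: inherits non-unit rules of {L, N} → LLg | g | gg | jLN | jgS.

S -> g | Ljj | jNN; L -> gg | jLN | jgS; N -> g | gg | LLg | jLN | jgS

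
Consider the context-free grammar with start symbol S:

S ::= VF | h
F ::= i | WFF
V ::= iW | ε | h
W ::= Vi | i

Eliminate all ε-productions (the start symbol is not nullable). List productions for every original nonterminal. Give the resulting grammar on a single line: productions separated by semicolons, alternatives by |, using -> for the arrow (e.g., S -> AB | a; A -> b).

Nullable set: {V}.
S -> VF: V nullable, giving F | VF.
Drop V -> ε.
W -> Vi: V nullable, giving Vi | i.
Unchanged (no nullable symbols): S -> h; F -> WFF; F -> i; V -> h; V -> iW; W -> i.

S -> F | h | VF; F -> i | WFF; V -> h | iW; W -> i | Vi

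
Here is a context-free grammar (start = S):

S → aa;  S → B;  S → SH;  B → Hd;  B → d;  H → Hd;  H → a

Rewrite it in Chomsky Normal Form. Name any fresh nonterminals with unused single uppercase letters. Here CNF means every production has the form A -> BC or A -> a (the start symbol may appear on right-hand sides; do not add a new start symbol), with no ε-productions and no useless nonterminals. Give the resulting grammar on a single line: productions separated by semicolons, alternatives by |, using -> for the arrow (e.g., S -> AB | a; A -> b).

No ε-productions.
After unit-elimination: S -> d | Hd | SH | aa; B -> d | Hd; H -> a | Hd.
TERM: introduce C -> a, A -> d and substitute in every rule of length ≥2.
Drop unreachable/unproductive: B.

S -> d | CC | HA | SH; A -> d; C -> a; H -> a | HA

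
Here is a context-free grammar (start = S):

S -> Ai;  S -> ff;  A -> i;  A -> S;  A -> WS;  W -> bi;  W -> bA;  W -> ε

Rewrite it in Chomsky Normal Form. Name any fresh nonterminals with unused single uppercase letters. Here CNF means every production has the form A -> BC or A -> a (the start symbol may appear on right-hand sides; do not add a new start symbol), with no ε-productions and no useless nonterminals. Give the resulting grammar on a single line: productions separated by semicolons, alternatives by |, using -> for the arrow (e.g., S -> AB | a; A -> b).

S -> AB | CC; A -> i | AB | CC | WS; B -> i; C -> f; D -> b; W -> DA | DB

Nullable: {W}; after ε-elimination: S -> Ai | ff; A -> S | i | WS; W -> bA | bi.
After unit-elimination: S -> Ai | ff; A -> i | Ai | WS | ff; W -> bA | bi.
TERM: introduce D -> b, C -> f, B -> i and substitute in every rule of length ≥2.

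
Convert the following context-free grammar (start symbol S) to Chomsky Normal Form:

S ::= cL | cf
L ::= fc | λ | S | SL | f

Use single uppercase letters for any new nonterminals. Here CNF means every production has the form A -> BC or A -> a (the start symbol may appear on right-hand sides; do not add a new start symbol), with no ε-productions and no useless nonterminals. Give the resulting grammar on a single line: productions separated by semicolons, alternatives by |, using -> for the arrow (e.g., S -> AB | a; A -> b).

Nullable: {L}; after ε-elimination: S -> c | cL | cf; L -> S | f | SL | fc.
After unit-elimination: S -> c | cL | cf; L -> c | f | SL | cL | cf | fc.
TERM: introduce A -> c, B -> f and substitute in every rule of length ≥2.

S -> c | AB | AL; A -> c; B -> f; L -> c | f | AB | AL | BA | SL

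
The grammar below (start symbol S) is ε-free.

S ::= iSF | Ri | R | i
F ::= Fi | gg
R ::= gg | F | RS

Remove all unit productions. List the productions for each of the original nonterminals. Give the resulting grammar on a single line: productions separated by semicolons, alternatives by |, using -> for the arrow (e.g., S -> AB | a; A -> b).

Unit productions: R->F, S->R.
Unit pairs (A ⇒* B via units): (R,F), (S,F), (S,R).
S: inherits non-unit rules of {F, R, S} → Fi | RS | Ri | gg | i | iSF.
F: inherits non-unit rules of {F} → Fi | gg.
R: inherits non-unit rules of {F, R} → Fi | RS | gg.

S -> i | Fi | RS | Ri | gg | iSF; F -> Fi | gg; R -> Fi | RS | gg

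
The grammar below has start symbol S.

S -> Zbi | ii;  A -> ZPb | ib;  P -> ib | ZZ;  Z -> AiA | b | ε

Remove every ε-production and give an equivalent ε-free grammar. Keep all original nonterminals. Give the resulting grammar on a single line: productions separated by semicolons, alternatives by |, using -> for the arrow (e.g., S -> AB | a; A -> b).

Nullable set: {P, Z}.
S -> Zbi: Z nullable, giving Zbi | bi.
A -> ZPb: Z, P nullable, giving Pb | ZPb | Zb | b.
P -> ZZ: Z, Z nullable, giving Z | ZZ.
Drop Z -> ε.
Unchanged (no nullable symbols): S -> ii; A -> ib; P -> ib; Z -> AiA; Z -> b.

S -> bi | ii | Zbi; A -> b | Pb | Zb | ib | ZPb; P -> Z | ZZ | ib; Z -> b | AiA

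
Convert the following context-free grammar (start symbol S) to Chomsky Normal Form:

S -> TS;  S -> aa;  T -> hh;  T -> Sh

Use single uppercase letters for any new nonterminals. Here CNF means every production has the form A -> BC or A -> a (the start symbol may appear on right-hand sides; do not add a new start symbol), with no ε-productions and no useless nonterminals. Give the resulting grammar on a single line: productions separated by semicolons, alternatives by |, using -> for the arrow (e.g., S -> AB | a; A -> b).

No ε-productions.
No unit productions to eliminate.
TERM: introduce A -> a, B -> h and substitute in every rule of length ≥2.

S -> AA | TS; A -> a; B -> h; T -> BB | SB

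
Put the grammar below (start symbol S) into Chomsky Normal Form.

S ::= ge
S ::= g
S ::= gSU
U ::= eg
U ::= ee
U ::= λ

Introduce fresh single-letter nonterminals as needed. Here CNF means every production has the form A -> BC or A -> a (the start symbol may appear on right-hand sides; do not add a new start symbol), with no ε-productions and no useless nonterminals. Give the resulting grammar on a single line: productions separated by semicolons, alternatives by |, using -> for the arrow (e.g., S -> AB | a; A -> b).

Nullable: {U}; after ε-elimination: S -> g | gS | ge | gSU; U -> ee | eg.
No unit productions to eliminate.
TERM: introduce B -> e, A -> g and substitute in every rule of length ≥2.
BIN: S -> ASU becomes S -> AC, C -> SU.

S -> g | AB | AC | AS; A -> g; B -> e; C -> SU; U -> BA | BB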